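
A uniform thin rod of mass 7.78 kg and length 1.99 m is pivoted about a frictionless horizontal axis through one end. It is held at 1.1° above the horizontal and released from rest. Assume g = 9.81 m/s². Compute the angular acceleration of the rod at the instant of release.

α ≈ 7.39 rad/s²

About the pivot, I = (1/3)ML² = (1/3)(7.78)(1.99)² = 10.27 kg·m².
The weight acts at the center, a distance L/2 = 0.9950 m from the pivot; τ = Mg(L/2) cos 1.1° = 75.93 N·m.
α = τ/I = 75.93/10.27 = 7.393 rad/s².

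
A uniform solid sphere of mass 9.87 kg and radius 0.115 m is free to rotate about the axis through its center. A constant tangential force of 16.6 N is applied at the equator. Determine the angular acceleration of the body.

I = (2/5)MR² = (2/5)(9.87)(0.115)² = 0.05221 kg·m².
τ = F R = (16.6)(0.115) = 1.909 N·m.
Newton's second law for rotation, τ = Iα, gives α = τ/I = 1.909/0.05221 = 36.56 rad/s².

α ≈ 36.6 rad/s²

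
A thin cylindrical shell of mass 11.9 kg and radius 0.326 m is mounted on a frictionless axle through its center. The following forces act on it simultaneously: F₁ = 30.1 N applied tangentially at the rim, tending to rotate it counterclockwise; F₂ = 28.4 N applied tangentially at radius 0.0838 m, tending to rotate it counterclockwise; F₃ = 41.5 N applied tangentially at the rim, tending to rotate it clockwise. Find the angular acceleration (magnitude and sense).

I = MR² = (11.9)(0.326)² = 1.265 kg·m².
Taking counterclockwise as positive: τ₁ = +(30.1)(0.326) = +9.813 N·m; τ₂ = +(28.4)(0.0838) = +2.380 N·m; τ₃ = −(41.5)(0.326) = −13.53 N·m.
Net torque τ = -1.336 N·m.
α = τ/I = -1.336/1.265 = -1.057 rad/s².

α ≈ 1.06 rad/s², clockwise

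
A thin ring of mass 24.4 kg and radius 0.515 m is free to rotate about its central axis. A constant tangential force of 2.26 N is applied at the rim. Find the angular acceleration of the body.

I = MR² = (24.4)(0.515)² = 6.471 kg·m².
τ = F R = (2.26)(0.515) = 1.164 N·m.
Newton's second law for rotation, τ = Iα, gives α = τ/I = 1.164/6.471 = 0.1799 rad/s².

α ≈ 0.180 rad/s²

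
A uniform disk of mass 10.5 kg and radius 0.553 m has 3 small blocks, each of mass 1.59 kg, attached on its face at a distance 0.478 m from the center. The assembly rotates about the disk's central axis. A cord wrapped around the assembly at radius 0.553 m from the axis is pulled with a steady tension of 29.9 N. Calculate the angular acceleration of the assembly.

I_disk = ½MR² = ½(10.5)(0.553)² = 1.605 kg·m².
I_blocks = 3·m·r² = 3(1.59)(0.478)² = 1.090 kg·m².
Total I = 2.695 kg·m².
τ = F r = (29.9)(0.553) = 16.53 N·m.
α = τ/I = 16.53/2.695 = 6.134 rad/s².

α ≈ 6.13 rad/s²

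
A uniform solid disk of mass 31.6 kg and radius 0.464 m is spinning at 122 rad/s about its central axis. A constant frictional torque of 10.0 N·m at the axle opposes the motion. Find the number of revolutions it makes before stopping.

≈ 403 revolutions

I = ½MR² = (1/2)(31.6)(0.464)² = 3.402 kg·m².
The net torque has magnitude 10.0 N·m, opposing ω.
|α| = τ/I = 10.00/3.402 = 2.940 rad/s² (deceleration).
ω² = ω₀² − 2|α|θ with ω = 0 ⇒ θ = ω₀²/(2|α|) = 2532 rad = 402.9 rev.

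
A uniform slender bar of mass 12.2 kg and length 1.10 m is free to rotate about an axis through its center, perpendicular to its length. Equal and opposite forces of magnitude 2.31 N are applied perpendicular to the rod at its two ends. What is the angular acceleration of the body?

I = (1/12)ML² = (1/12)(12.2)(1.10)² = 1.230 kg·m².
The couple gives τ = F·(L/2) + F·(L/2) = F L = (2.31)(1.10) = 2.541 N·m.
From τ = Iα: α = 2.541/1.230 = 2.066 rad/s².

α ≈ 2.07 rad/s²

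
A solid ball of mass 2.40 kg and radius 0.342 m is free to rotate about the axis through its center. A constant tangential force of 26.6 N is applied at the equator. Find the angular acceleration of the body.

I = (2/5)MR² = (2/5)(2.40)(0.342)² = 0.1123 kg·m².
τ = F R = (26.6)(0.342) = 9.097 N·m.
Newton's second law for rotation, τ = Iα, gives α = τ/I = 9.097/0.1123 = 81.02 rad/s².

α ≈ 81.0 rad/s²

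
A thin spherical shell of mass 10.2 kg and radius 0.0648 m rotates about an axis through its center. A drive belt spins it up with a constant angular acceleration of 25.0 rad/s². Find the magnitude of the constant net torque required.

I = (2/3)MR² = (2/3)(10.2)(0.0648)² = 0.02855 kg·m².
τ = Iα = (0.02855)(25.00) = 0.7138 N·m.

τ ≈ 0.714 N·m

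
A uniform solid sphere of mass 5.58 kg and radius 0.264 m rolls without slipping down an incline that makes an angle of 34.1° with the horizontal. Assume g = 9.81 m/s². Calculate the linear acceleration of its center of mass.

a ≈ 3.93 m/s²

Translation along the incline: Mg sinθ − f = Ma.
Rotation about the center: fR = Iα with I = (2/5)MR². No-slip gives a = αR, so f = (I/R²)a = (2/5)M a.
Substituting: Mg sinθ = (1 + 0.4000)Ma, so a = g sinθ/(1 + 0.4000) = (9.81) sin 34.1° / 1.400 = 3.928 m/s².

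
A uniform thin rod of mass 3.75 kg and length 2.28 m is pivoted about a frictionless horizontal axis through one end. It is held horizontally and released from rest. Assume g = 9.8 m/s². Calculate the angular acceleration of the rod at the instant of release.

α ≈ 6.45 rad/s²

About the pivot, I = (1/3)ML² = (1/3)(3.75)(2.28)² = 6.498 kg·m².
The weight acts at the center, a distance L/2 = 1.140 m from the pivot; τ = Mg(L/2) = 41.89 N·m.
α = τ/I = 41.89/6.498 = 6.447 rad/s².
(Equivalently α = (3g/(2L)) = 6.447 rad/s².)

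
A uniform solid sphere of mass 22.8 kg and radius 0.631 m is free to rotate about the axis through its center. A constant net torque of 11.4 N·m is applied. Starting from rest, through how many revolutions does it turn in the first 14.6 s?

I = (2/5)MR² = (2/5)(22.8)(0.631)² = 3.631 kg·m².
α = τ/I = 11.4/3.631 = 3.139 rad/s².
θ = ½αt² = ½(3.139)(14.6)² = 334.6 rad.
Revolutions = θ/(2π) = 53.25.

≈ 53.3 revolutions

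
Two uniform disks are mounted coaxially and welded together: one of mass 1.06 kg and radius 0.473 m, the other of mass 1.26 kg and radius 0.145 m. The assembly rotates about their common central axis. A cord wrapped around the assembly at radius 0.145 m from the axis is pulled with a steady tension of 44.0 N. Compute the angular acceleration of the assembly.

α ≈ 48.4 rad/s²

I = ½M₁R₁² + ½M₂R₂² = ½(1.06)(0.473)² + ½(1.26)(0.145)² = 0.1318 kg·m².
τ = F r = (44.0)(0.145) = 6.380 N·m.
α = τ/I = 6.380/0.1318 = 48.40 rad/s².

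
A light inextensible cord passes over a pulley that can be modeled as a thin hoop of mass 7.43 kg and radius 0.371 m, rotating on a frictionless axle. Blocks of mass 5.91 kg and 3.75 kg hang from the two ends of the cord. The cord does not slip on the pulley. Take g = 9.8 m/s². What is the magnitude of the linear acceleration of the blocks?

I = MR² = (7.43)(0.371)² = 1.023 kg·m².
Heavier block: m₁g − T₁ = m₁a. Lighter block: T₂ − m₂g = m₂a.
Pulley: (T₁ − T₂)R = Iα = I(a/R), so T₁ − T₂ = (I/R²)a = 1·M_p a = 7.430·a.
Adding the three: (m₁ − m₂)g = (m₁ + m₂ + 7.430)a, so a = (5.91 − 3.75)(9.8)/(5.91 + 3.75 + 7.430) = 1.239 m/s².

a ≈ 1.24 m/s²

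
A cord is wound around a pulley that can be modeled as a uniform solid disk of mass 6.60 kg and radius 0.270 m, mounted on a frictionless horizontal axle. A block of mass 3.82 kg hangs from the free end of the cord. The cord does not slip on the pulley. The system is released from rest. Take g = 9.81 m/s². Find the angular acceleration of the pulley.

I = ½MR² = (1/2)(6.60)(0.270)² = 0.2406 kg·m².
Block: mg − T = ma. Pulley: TR = Iα. No-slip: a = αR, so T = (I/R²)a = 3.300·a.
Then mg = (m + 3.300)a, so a = (3.82)(9.81)/(3.82 + 3.300) = 5.263 m/s².
α = a/R = 5.263/0.270 = 19.49 rad/s².

α ≈ 19.5 rad/s²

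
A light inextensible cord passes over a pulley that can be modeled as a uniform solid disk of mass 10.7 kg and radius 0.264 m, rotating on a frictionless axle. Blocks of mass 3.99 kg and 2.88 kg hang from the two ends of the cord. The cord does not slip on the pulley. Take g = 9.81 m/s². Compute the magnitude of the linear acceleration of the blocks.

a ≈ 0.891 m/s²

I = ½MR² = (1/2)(10.7)(0.264)² = 0.3729 kg·m².
Heavier block: m₁g − T₁ = m₁a. Lighter block: T₂ − m₂g = m₂a.
Pulley: (T₁ − T₂)R = Iα = I(a/R), so T₁ − T₂ = (I/R²)a = (1/2)M_p a = 5.350·a.
Adding the three: (m₁ − m₂)g = (m₁ + m₂ + 5.350)a, so a = (3.99 − 2.88)(9.81)/(3.99 + 2.88 + 5.350) = 0.8911 m/s².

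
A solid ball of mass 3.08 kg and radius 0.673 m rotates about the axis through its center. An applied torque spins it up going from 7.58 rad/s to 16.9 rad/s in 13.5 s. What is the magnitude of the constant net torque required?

I = (2/5)MR² = (2/5)(3.08)(0.673)² = 0.5580 kg·m².
α = Δω/Δt = (16.9 − 7.58)/13.5 = 0.6904 rad/s².
τ = Iα = (0.5580)(0.6904) = 0.3852 N·m.

τ ≈ 0.385 N·m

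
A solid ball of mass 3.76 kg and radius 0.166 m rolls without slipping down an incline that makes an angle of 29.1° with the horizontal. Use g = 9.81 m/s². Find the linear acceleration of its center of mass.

Translation along the incline: Mg sinθ − f = Ma.
Rotation about the center: fR = Iα with I = (2/5)MR². No-slip gives a = αR, so f = (I/R²)a = (2/5)M a.
Substituting: Mg sinθ = (1 + 0.4000)Ma, so a = g sinθ/(1 + 0.4000) = (9.81) sin 29.1° / 1.400 = 3.408 m/s².

a ≈ 3.41 m/s²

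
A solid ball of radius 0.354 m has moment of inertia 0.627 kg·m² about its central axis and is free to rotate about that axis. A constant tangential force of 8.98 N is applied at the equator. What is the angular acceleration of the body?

α ≈ 5.07 rad/s²

τ = F R = (8.98)(0.354) = 3.179 N·m.
Newton's second law for rotation, τ = Iα, gives α = τ/I = 3.179/0.6270 = 5.070 rad/s².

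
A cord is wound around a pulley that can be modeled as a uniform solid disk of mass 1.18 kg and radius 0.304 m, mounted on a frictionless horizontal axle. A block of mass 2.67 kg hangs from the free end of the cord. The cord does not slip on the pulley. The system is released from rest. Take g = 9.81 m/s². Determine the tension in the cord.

I = ½MR² = (1/2)(1.18)(0.304)² = 0.05453 kg·m².
Block: mg − T = ma. Pulley: TR = Iα. No-slip: a = αR, so T = (I/R²)a = 0.5900·a.
Then mg = (m + 0.5900)a, so a = (2.67)(9.81)/(2.67 + 0.5900) = 8.035 m/s².
T = 0.5900·a = 4.740 N.

T ≈ 4.74 N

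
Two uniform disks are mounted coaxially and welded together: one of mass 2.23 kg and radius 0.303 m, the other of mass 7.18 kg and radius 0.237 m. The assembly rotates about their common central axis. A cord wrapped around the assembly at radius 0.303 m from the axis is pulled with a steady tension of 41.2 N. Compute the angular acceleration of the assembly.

I = ½M₁R₁² + ½M₂R₂² = ½(2.23)(0.303)² + ½(7.18)(0.237)² = 0.3040 kg·m².
τ = F r = (41.2)(0.303) = 12.48 N·m.
α = τ/I = 12.48/0.3040 = 41.06 rad/s².

α ≈ 41.1 rad/s²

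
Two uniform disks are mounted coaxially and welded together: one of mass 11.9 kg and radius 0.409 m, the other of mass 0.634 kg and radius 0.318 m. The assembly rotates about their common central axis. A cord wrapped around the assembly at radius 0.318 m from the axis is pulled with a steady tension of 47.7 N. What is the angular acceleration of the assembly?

α ≈ 14.8 rad/s²

I = ½M₁R₁² + ½M₂R₂² = ½(11.9)(0.409)² + ½(0.634)(0.318)² = 1.027 kg·m².
τ = F r = (47.7)(0.318) = 15.17 N·m.
α = τ/I = 15.17/1.027 = 14.76 rad/s².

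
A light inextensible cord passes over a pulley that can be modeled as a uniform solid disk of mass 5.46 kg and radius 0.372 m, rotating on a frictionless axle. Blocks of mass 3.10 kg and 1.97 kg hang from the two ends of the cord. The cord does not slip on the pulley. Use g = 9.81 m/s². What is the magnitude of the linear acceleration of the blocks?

a ≈ 1.42 m/s²

I = ½MR² = (1/2)(5.46)(0.372)² = 0.3778 kg·m².
Heavier block: m₁g − T₁ = m₁a. Lighter block: T₂ − m₂g = m₂a.
Pulley: (T₁ − T₂)R = Iα = I(a/R), so T₁ − T₂ = (I/R²)a = (1/2)M_p a = 2.730·a.
Adding the three: (m₁ − m₂)g = (m₁ + m₂ + 2.730)a, so a = (3.10 − 1.97)(9.81)/(3.10 + 1.97 + 2.730) = 1.421 m/s².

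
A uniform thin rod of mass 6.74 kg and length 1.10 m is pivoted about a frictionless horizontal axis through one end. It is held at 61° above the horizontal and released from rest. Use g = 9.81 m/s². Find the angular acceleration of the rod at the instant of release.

About the pivot, I = (1/3)ML² = (1/3)(6.74)(1.10)² = 2.718 kg·m².
The weight acts at the center, a distance L/2 = 0.5500 m from the pivot; τ = Mg(L/2) cos 61° = 17.63 N·m.
α = τ/I = 17.63/2.718 = 6.485 rad/s².

α ≈ 6.49 rad/s²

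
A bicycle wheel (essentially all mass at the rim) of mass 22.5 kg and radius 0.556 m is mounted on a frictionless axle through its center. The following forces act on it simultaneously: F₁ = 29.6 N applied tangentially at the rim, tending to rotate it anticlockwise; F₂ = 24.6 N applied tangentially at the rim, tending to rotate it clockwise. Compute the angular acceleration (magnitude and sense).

α ≈ 0.400 rad/s², anticlockwise

I = MR² = (22.5)(0.556)² = 6.956 kg·m².
Taking anticlockwise as positive: τ₁ = +(29.6)(0.556) = +16.46 N·m; τ₂ = −(24.6)(0.556) = −13.68 N·m.
Net torque τ = 2.780 N·m.
α = τ/I = 2.780/6.956 = 0.3997 rad/s².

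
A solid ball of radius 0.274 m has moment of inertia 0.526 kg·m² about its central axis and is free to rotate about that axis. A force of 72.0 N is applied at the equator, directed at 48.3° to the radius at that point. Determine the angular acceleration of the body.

α ≈ 28.0 rad/s²

Only the tangential component produces torque: τ = F R sinθ = (72.0)(0.274) sin 48.3° = 14.73 N·m.
From τ = Iα: α = 14.73/0.5260 = 28.00 rad/s².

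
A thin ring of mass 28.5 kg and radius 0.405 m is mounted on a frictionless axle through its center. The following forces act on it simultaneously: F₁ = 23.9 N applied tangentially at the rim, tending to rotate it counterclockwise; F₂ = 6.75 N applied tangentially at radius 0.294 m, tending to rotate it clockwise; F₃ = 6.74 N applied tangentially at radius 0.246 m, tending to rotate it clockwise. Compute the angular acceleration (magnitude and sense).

I = MR² = (28.5)(0.405)² = 4.675 kg·m².
Taking counterclockwise as positive: τ₁ = +(23.9)(0.405) = +9.680 N·m; τ₂ = −(6.75)(0.294) = −1.984 N·m; τ₃ = −(6.74)(0.246) = −1.658 N·m.
Net torque τ = 6.037 N·m.
α = τ/I = 6.037/4.675 = 1.291 rad/s².

α ≈ 1.29 rad/s², counterclockwise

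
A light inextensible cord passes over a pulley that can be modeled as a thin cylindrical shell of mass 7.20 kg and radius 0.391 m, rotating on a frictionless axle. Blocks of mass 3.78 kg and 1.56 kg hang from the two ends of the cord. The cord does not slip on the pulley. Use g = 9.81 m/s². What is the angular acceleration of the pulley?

α ≈ 4.44 rad/s²

I = MR² = (7.20)(0.391)² = 1.101 kg·m².
Heavier block: m₁g − T₁ = m₁a. Lighter block: T₂ − m₂g = m₂a.
Pulley: (T₁ − T₂)R = Iα = I(a/R), so T₁ − T₂ = (I/R²)a = 1·M_p a = 7.200·a.
Adding the three: (m₁ − m₂)g = (m₁ + m₂ + 7.200)a, so a = (3.78 − 1.56)(9.81)/(3.78 + 1.56 + 7.200) = 1.737 m/s².
α = a/R = 1.737/0.391 = 4.442 rad/s².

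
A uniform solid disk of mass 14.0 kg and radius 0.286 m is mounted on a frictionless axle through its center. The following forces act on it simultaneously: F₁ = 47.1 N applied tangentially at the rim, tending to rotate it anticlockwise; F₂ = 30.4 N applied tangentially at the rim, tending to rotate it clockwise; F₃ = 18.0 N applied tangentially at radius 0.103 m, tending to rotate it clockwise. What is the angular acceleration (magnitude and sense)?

α ≈ 5.10 rad/s², anticlockwise

I = ½MR² = (1/2)(14.0)(0.286)² = 0.5726 kg·m².
Taking anticlockwise as positive: τ₁ = +(47.1)(0.286) = +13.47 N·m; τ₂ = −(30.4)(0.286) = −8.694 N·m; τ₃ = −(18.0)(0.103) = −1.854 N·m.
Net torque τ = 2.922 N·m.
α = τ/I = 2.922/0.5726 = 5.104 rad/s².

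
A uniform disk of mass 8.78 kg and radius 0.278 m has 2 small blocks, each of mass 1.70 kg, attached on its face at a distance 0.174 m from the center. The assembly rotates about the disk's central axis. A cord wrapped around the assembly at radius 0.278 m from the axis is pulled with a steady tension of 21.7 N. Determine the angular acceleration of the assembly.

I_disk = ½MR² = ½(8.78)(0.278)² = 0.3393 kg·m².
I_blocks = 2·m·r² = 2(1.70)(0.174)² = 0.1029 kg·m².
Total I = 0.4422 kg·m².
τ = F r = (21.7)(0.278) = 6.033 N·m.
α = τ/I = 6.033/0.4422 = 13.64 rad/s².

α ≈ 13.6 rad/s²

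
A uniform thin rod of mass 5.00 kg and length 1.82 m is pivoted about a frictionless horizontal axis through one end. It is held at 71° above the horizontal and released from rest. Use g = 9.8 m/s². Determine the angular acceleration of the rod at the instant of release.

About the pivot, I = (1/3)ML² = (1/3)(5.00)(1.82)² = 5.521 kg·m².
The weight acts at the center, a distance L/2 = 0.9100 m from the pivot; τ = Mg(L/2) cos 71° = 14.52 N·m.
α = τ/I = 14.52/5.521 = 2.630 rad/s².

α ≈ 2.63 rad/s²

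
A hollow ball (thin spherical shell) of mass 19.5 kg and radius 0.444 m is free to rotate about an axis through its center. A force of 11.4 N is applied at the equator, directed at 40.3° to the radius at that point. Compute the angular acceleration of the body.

I = (2/3)MR² = (2/3)(19.5)(0.444)² = 2.563 kg·m².
Only the tangential component produces torque: τ = F R sinθ = (11.4)(0.444) sin 40.3° = 3.274 N·m.
From τ = Iα: α = 3.274/2.563 = 1.277 rad/s².

α ≈ 1.28 rad/s²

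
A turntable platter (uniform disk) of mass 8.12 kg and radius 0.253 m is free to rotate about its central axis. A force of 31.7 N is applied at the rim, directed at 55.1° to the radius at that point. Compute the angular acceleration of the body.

I = ½MR² = (1/2)(8.12)(0.253)² = 0.2599 kg·m².
Only the tangential component produces torque: τ = F R sinθ = (31.7)(0.253) sin 55.1° = 6.578 N·m.
Newton's second law for rotation, τ = Iα, gives α = τ/I = 6.578/0.2599 = 25.31 rad/s².

α ≈ 25.3 rad/s²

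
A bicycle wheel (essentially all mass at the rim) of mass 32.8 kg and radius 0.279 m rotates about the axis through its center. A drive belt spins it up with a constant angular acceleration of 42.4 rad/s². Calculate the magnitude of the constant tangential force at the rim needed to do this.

F ≈ 388 N

I = MR² = (32.8)(0.279)² = 2.553 kg·m².
The required torque is τ = Iα = (2.553)(42.40) = 108.3 N·m.
A tangential force at the rim gives τ = FR, so F = τ/R = 108.3/0.279 = 388.0 N.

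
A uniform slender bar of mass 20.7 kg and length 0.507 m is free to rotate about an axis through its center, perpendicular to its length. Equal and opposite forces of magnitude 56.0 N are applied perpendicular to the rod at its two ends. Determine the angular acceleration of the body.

α ≈ 64.0 rad/s²

I = (1/12)ML² = (1/12)(20.7)(0.507)² = 0.4434 kg·m².
The couple gives τ = F·(L/2) + F·(L/2) = F L = (56.0)(0.507) = 28.39 N·m.
From τ = Iα: α = 28.39/0.4434 = 64.03 rad/s².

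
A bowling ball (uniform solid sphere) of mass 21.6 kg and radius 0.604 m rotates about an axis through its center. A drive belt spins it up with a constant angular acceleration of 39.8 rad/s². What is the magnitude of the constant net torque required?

τ ≈ 125 N·m

I = (2/5)MR² = (2/5)(21.6)(0.604)² = 3.152 kg·m².
τ = Iα = (3.152)(39.80) = 125.5 N·m.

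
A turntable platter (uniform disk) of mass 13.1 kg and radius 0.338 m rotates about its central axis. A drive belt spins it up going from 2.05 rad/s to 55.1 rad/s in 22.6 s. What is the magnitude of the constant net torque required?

I = ½MR² = (1/2)(13.1)(0.338)² = 0.7483 kg·m².
α = Δω/Δt = (55.1 − 2.05)/22.6 = 2.347 rad/s².
τ = Iα = (0.7483)(2.347) = 1.757 N·m.

τ ≈ 1.76 N·m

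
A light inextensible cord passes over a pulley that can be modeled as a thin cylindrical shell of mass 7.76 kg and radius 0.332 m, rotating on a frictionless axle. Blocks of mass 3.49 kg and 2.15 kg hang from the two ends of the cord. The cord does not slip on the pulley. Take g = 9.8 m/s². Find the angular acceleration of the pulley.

I = MR² = (7.76)(0.332)² = 0.8553 kg·m².
Heavier block: m₁g − T₁ = m₁a. Lighter block: T₂ − m₂g = m₂a.
Pulley: (T₁ − T₂)R = Iα = I(a/R), so T₁ − T₂ = (I/R²)a = 1·M_p a = 7.760·a.
Adding the three: (m₁ − m₂)g = (m₁ + m₂ + 7.760)a, so a = (3.49 − 2.15)(9.8)/(3.49 + 2.15 + 7.760) = 0.9800 m/s².
α = a/R = 0.9800/0.332 = 2.952 rad/s².

α ≈ 2.95 rad/s²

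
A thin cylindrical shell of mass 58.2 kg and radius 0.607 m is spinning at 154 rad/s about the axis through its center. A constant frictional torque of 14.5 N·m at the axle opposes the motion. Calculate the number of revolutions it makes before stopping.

I = MR² = (58.2)(0.607)² = 21.44 kg·m².
The net torque has magnitude 14.5 N·m, opposing ω.
|α| = τ/I = 14.50/21.44 = 0.6762 rad/s² (deceleration).
ω² = ω₀² − 2|α|θ with ω = 0 ⇒ θ = ω₀²/(2|α|) = 17540 rad = 2791 rev.

≈ 2790 revolutions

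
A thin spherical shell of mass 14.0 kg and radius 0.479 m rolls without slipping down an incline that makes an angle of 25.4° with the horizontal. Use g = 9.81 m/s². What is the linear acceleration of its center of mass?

a ≈ 2.52 m/s²

Translation along the incline: Mg sinθ − f = Ma.
Rotation about the center: fR = Iα with I = (2/3)MR². No-slip gives a = αR, so f = (I/R²)a = (2/3)M a.
Substituting: Mg sinθ = (1 + 0.6667)Ma, so a = g sinθ/(1 + 0.6667) = (9.81) sin 25.4° / 1.667 = 2.525 m/s².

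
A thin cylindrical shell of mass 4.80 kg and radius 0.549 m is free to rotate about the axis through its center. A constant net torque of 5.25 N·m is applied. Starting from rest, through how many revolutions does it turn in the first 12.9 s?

I = MR² = (4.80)(0.549)² = 1.447 kg·m².
α = τ/I = 5.25/1.447 = 3.629 rad/s².
θ = ½αt² = ½(3.629)(12.9)² = 301.9 rad.
Revolutions = θ/(2π) = 48.06.

≈ 48.1 revolutions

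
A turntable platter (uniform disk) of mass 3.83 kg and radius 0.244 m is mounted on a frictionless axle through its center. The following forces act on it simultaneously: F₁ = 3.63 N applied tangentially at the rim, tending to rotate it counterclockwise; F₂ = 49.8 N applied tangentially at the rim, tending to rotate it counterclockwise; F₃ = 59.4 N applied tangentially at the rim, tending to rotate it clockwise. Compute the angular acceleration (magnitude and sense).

α ≈ 12.8 rad/s², clockwise

I = ½MR² = (1/2)(3.83)(0.244)² = 0.1140 kg·m².
Taking counterclockwise as positive: τ₁ = +(3.63)(0.244) = +0.8857 N·m; τ₂ = +(49.8)(0.244) = +12.15 N·m; τ₃ = −(59.4)(0.244) = −14.49 N·m.
Net torque τ = -1.457 N·m.
α = τ/I = -1.457/0.1140 = -12.78 rad/s².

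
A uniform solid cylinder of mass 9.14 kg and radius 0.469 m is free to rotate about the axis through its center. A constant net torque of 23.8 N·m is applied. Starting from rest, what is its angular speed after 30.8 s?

I = ½MR² = (1/2)(9.14)(0.469)² = 1.005 kg·m².
α = τ/I = 23.8/1.005 = 23.68 rad/s².
ω = ω₀ + αt = 0 + (23.68)(30.8) = 729.2 rad/s.

ω ≈ 729 rad/s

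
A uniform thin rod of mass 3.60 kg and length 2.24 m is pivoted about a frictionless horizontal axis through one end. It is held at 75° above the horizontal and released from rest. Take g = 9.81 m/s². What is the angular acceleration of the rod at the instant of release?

About the pivot, I = (1/3)ML² = (1/3)(3.60)(2.24)² = 6.021 kg·m².
The weight acts at the center, a distance L/2 = 1.120 m from the pivot; τ = Mg(L/2) cos 75° = 10.24 N·m.
α = τ/I = 10.24/6.021 = 1.700 rad/s².

α ≈ 1.70 rad/s²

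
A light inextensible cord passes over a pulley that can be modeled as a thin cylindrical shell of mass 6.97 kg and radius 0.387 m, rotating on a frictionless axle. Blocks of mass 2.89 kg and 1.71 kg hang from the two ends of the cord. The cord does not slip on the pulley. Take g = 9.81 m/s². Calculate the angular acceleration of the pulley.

I = MR² = (6.97)(0.387)² = 1.044 kg·m².
Heavier block: m₁g − T₁ = m₁a. Lighter block: T₂ − m₂g = m₂a.
Pulley: (T₁ − T₂)R = Iα = I(a/R), so T₁ − T₂ = (I/R²)a = 1·M_p a = 6.970·a.
Adding the three: (m₁ − m₂)g = (m₁ + m₂ + 6.970)a, so a = (2.89 − 1.71)(9.81)/(2.89 + 1.71 + 6.970) = 1.001 m/s².
α = a/R = 1.001/0.387 = 2.585 rad/s².

α ≈ 2.59 rad/s²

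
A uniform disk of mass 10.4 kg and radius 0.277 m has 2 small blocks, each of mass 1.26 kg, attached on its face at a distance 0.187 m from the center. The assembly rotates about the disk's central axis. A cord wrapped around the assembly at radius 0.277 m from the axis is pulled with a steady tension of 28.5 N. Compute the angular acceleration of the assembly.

I_disk = ½MR² = ½(10.4)(0.277)² = 0.3990 kg·m².
I_blocks = 2·m·r² = 2(1.26)(0.187)² = 0.08812 kg·m².
Total I = 0.4871 kg·m².
τ = F r = (28.5)(0.277) = 7.895 N·m.
α = τ/I = 7.895/0.4871 = 16.21 rad/s².

α ≈ 16.2 rad/s²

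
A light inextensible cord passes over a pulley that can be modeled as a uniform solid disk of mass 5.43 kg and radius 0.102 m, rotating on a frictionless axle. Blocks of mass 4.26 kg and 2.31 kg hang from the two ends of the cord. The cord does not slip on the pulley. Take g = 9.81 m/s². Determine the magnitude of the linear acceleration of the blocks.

a ≈ 2.06 m/s²

I = ½MR² = (1/2)(5.43)(0.102)² = 0.02825 kg·m².
Heavier block: m₁g − T₁ = m₁a. Lighter block: T₂ − m₂g = m₂a.
Pulley: (T₁ − T₂)R = Iα = I(a/R), so T₁ − T₂ = (I/R²)a = (1/2)M_p a = 2.715·a.
Adding the three: (m₁ − m₂)g = (m₁ + m₂ + 2.715)a, so a = (4.26 − 2.31)(9.81)/(4.26 + 2.31 + 2.715) = 2.060 m/s².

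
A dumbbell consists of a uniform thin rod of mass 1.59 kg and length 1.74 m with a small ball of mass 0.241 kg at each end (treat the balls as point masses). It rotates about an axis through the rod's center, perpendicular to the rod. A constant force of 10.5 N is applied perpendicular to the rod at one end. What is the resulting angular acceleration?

α ≈ 11.9 rad/s²

I_rod = (1/12)ML² = (1/12)(1.59)(1.74)² = 0.4012 kg·m².
I_balls = 2·m·(L/2)² = 2(0.241)(0.8700)² = 0.3648 kg·m².
Total I = 0.7660 kg·m².
τ = F·(L/2) = (10.5)(0.870) = 9.135 N·m.
α = τ/I = 9.135/0.7660 = 11.93 rad/s².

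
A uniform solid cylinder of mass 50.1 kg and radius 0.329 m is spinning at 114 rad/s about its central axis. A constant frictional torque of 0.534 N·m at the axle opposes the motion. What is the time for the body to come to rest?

I = ½MR² = (1/2)(50.1)(0.329)² = 2.711 kg·m².
The net torque has magnitude 0.534 N·m, opposing ω.
|α| = τ/I = 0.5340/2.711 = 0.1969 rad/s² (deceleration).
0 = ω₀ − |α|t ⇒ t = ω₀/|α| = 114/0.1969 = 578.8 s.

t ≈ 579 s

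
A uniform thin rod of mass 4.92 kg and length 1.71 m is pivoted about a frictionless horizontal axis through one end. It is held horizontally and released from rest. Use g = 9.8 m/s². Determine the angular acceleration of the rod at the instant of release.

About the pivot, I = (1/3)ML² = (1/3)(4.92)(1.71)² = 4.796 kg·m².
The weight acts at the center, a distance L/2 = 0.8550 m from the pivot; τ = Mg(L/2) = 41.22 N·m.
α = τ/I = 41.22/4.796 = 8.596 rad/s².

α ≈ 8.60 rad/s²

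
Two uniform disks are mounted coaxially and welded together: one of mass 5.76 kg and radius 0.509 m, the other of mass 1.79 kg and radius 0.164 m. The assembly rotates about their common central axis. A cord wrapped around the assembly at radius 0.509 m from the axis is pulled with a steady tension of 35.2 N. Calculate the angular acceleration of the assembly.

I = ½M₁R₁² + ½M₂R₂² = ½(5.76)(0.509)² + ½(1.79)(0.164)² = 0.7702 kg·m².
τ = F r = (35.2)(0.509) = 17.92 N·m.
α = τ/I = 17.92/0.7702 = 23.26 rad/s².

α ≈ 23.3 rad/s²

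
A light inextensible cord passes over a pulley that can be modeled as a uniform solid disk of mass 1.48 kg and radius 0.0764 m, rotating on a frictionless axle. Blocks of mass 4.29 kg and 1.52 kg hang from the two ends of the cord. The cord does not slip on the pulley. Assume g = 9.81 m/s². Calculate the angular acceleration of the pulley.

I = ½MR² = (1/2)(1.48)(0.0764)² = 0.004319 kg·m².
Heavier block: m₁g − T₁ = m₁a. Lighter block: T₂ − m₂g = m₂a.
Pulley: (T₁ − T₂)R = Iα = I(a/R), so T₁ − T₂ = (I/R²)a = (1/2)M_p a = 0.7400·a.
Adding the three: (m₁ − m₂)g = (m₁ + m₂ + 0.7400)a, so a = (4.29 − 1.52)(9.81)/(4.29 + 1.52 + 0.7400) = 4.149 m/s².
α = a/R = 4.149/0.0764 = 54.30 rad/s².

α ≈ 54.3 rad/s²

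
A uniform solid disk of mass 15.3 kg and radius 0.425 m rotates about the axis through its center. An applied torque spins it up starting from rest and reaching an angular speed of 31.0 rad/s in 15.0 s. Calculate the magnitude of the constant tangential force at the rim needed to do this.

F ≈ 6.72 N

I = ½MR² = (1/2)(15.3)(0.425)² = 1.382 kg·m².
α = Δω/Δt = (31.0 − 0)/15.0 = 2.067 rad/s².
The required torque is τ = Iα = (1.382)(2.067) = 2.856 N·m.
A tangential force at the rim gives τ = FR, so F = τ/R = 2.856/0.425 = 6.719 N.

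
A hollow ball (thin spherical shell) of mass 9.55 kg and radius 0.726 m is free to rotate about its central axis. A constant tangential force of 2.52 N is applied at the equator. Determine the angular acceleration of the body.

I = (2/3)MR² = (2/3)(9.55)(0.726)² = 3.356 kg·m².
τ = F R = (2.52)(0.726) = 1.830 N·m.
From τ = Iα: α = 1.830/3.356 = 0.5452 rad/s².

α ≈ 0.545 rad/s²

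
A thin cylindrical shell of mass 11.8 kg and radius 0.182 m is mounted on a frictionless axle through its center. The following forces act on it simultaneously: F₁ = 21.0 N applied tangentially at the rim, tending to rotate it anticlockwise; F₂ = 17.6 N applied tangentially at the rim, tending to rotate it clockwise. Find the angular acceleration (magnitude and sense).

I = MR² = (11.8)(0.182)² = 0.3909 kg·m².
Taking anticlockwise as positive: τ₁ = +(21.0)(0.182) = +3.822 N·m; τ₂ = −(17.6)(0.182) = −3.203 N·m.
Net torque τ = 0.6188 N·m.
α = τ/I = 0.6188/0.3909 = 1.583 rad/s².

α ≈ 1.58 rad/s², anticlockwise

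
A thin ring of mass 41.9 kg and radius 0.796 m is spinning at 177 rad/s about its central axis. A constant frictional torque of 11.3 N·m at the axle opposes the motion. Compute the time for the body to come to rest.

I = MR² = (41.9)(0.796)² = 26.55 kg·m².
The net torque has magnitude 11.3 N·m, opposing ω.
|α| = τ/I = 11.30/26.55 = 0.4256 rad/s² (deceleration).
0 = ω₀ − |α|t ⇒ t = ω₀/|α| = 177/0.4256 = 415.8 s.

t ≈ 416 s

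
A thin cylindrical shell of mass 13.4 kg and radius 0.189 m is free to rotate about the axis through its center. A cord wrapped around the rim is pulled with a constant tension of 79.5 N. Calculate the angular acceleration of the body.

I = MR² = (13.4)(0.189)² = 0.4787 kg·m².
τ = F R = (79.5)(0.189) = 15.03 N·m.
Newton's second law for rotation, τ = Iα, gives α = τ/I = 15.03/0.4787 = 31.39 rad/s².

α ≈ 31.4 rad/s²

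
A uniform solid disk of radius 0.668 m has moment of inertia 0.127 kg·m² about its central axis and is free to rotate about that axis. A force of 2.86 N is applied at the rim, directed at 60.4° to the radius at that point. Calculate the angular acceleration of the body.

Only the tangential component produces torque: τ = F R sinθ = (2.86)(0.668) sin 60.4° = 1.661 N·m.
From τ = Iα: α = 1.661/0.1270 = 13.08 rad/s².

α ≈ 13.1 rad/s²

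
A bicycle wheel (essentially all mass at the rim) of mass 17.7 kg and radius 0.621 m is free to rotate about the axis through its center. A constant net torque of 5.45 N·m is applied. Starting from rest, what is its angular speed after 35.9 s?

I = MR² = (17.7)(0.621)² = 6.826 kg·m².
α = τ/I = 5.45/6.826 = 0.7984 rad/s².
ω = ω₀ + αt = 0 + (0.7984)(35.9) = 28.66 rad/s.

ω ≈ 28.7 rad/s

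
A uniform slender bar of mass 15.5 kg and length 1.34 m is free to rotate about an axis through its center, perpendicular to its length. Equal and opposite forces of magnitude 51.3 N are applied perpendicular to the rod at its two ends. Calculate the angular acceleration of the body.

I = (1/12)ML² = (1/12)(15.5)(1.34)² = 2.319 kg·m².
The couple gives τ = F·(L/2) + F·(L/2) = F L = (51.3)(1.34) = 68.74 N·m.
Newton's second law for rotation, τ = Iα, gives α = τ/I = 68.74/2.319 = 29.64 rad/s².

α ≈ 29.6 rad/s²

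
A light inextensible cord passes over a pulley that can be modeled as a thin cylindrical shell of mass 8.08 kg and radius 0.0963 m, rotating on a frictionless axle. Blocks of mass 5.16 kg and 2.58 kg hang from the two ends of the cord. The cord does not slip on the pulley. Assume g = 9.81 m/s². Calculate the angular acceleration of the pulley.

I = MR² = (8.08)(0.0963)² = 0.07493 kg·m².
Heavier block: m₁g − T₁ = m₁a. Lighter block: T₂ − m₂g = m₂a.
Pulley: (T₁ − T₂)R = Iα = I(a/R), so T₁ − T₂ = (I/R²)a = 1·M_p a = 8.080·a.
Adding the three: (m₁ − m₂)g = (m₁ + m₂ + 8.080)a, so a = (5.16 − 2.58)(9.81)/(5.16 + 2.58 + 8.080) = 1.600 m/s².
α = a/R = 1.600/0.0963 = 16.61 rad/s².

α ≈ 16.6 rad/s²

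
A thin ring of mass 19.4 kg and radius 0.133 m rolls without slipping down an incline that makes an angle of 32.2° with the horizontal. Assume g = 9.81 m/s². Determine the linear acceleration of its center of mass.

a ≈ 2.61 m/s²

Translation along the incline: Mg sinθ − f = Ma.
Rotation about the center: fR = Iα with I = MR². No-slip gives a = αR, so f = (I/R²)a = M a.
Substituting: Mg sinθ = (1 + 1.000)Ma, so a = g sinθ/(1 + 1.000) = (9.81) sin 32.2° / 2.000 = 2.614 m/s².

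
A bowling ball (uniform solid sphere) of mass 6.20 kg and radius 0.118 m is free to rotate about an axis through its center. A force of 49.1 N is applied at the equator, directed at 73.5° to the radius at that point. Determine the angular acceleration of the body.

α ≈ 161 rad/s²

I = (2/5)MR² = (2/5)(6.20)(0.118)² = 0.03453 kg·m².
Only the tangential component produces torque: τ = F R sinθ = (49.1)(0.118) sin 73.5° = 5.555 N·m.
Newton's second law for rotation, τ = Iα, gives α = τ/I = 5.555/0.03453 = 160.9 rad/s².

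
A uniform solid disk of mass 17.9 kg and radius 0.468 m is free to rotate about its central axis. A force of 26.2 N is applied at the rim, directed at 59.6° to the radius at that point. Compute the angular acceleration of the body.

I = ½MR² = (1/2)(17.9)(0.468)² = 1.960 kg·m².
Only the tangential component produces torque: τ = F R sinθ = (26.2)(0.468) sin 59.6° = 10.58 N·m.
From τ = Iα: α = 10.58/1.960 = 5.395 rad/s².

α ≈ 5.40 rad/s²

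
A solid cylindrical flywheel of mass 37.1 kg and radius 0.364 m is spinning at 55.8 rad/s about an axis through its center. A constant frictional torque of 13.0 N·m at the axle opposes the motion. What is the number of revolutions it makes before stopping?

I = ½MR² = (1/2)(37.1)(0.364)² = 2.458 kg·m².
The net torque has magnitude 13.0 N·m, opposing ω.
|α| = τ/I = 13.00/2.458 = 5.289 rad/s² (deceleration).
ω² = ω₀² − 2|α|θ with ω = 0 ⇒ θ = ω₀²/(2|α|) = 294.3 rad = 46.84 rev.

≈ 46.8 revolutions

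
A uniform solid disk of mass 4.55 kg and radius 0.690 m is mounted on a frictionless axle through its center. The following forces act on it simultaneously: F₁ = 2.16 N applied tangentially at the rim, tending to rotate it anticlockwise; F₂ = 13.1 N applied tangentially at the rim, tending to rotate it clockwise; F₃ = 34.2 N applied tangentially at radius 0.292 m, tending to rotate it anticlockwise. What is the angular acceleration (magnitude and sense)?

I = ½MR² = (1/2)(4.55)(0.690)² = 1.083 kg·m².
Taking anticlockwise as positive: τ₁ = +(2.16)(0.690) = +1.490 N·m; τ₂ = −(13.1)(0.690) = −9.039 N·m; τ₃ = +(34.2)(0.292) = +9.986 N·m.
Net torque τ = 2.438 N·m.
α = τ/I = 2.438/1.083 = 2.251 rad/s².

α ≈ 2.25 rad/s², anticlockwise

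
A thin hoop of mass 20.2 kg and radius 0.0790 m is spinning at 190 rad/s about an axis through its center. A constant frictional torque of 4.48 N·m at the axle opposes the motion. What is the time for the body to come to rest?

I = MR² = (20.2)(0.0790)² = 0.1261 kg·m².
The net torque has magnitude 4.48 N·m, opposing ω.
|α| = τ/I = 4.480/0.1261 = 35.54 rad/s² (deceleration).
0 = ω₀ − |α|t ⇒ t = ω₀/|α| = 190/35.54 = 5.347 s.

t ≈ 5.35 s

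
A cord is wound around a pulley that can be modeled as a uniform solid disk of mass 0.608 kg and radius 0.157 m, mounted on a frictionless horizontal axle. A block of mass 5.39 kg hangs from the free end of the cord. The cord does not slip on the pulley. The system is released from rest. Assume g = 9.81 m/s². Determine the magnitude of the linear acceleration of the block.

I = ½MR² = (1/2)(0.608)(0.157)² = 0.007493 kg·m².
Block: mg − T = ma. Pulley: TR = Iα. No-slip: a = αR, so T = (I/R²)a = 0.3040·a.
Then mg = (m + 0.3040)a, so a = (5.39)(9.81)/(5.39 + 0.3040) = 9.286 m/s².

a ≈ 9.29 m/s²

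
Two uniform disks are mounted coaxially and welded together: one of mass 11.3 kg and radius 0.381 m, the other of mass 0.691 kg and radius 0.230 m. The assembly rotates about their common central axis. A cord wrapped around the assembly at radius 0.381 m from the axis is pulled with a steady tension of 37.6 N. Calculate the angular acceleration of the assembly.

I = ½M₁R₁² + ½M₂R₂² = ½(11.3)(0.381)² + ½(0.691)(0.230)² = 0.8384 kg·m².
τ = F r = (37.6)(0.381) = 14.33 N·m.
α = τ/I = 14.33/0.8384 = 17.09 rad/s².

α ≈ 17.1 rad/s²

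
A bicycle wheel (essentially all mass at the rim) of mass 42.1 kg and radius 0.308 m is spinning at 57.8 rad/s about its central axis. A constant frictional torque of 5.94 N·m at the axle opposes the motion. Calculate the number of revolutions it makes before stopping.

I = MR² = (42.1)(0.308)² = 3.994 kg·m².
The net torque has magnitude 5.94 N·m, opposing ω.
|α| = τ/I = 5.940/3.994 = 1.487 rad/s² (deceleration).
ω² = ω₀² − 2|α|θ with ω = 0 ⇒ θ = ω₀²/(2|α|) = 1123 rad = 178.7 rev.

≈ 179 revolutions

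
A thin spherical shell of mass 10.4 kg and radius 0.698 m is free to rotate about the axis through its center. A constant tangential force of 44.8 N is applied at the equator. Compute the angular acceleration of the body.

I = (2/3)MR² = (2/3)(10.4)(0.698)² = 3.378 kg·m².
τ = F R = (44.8)(0.698) = 31.27 N·m.
Newton's second law for rotation, τ = Iα, gives α = τ/I = 31.27/3.378 = 9.257 rad/s².

α ≈ 9.26 rad/s²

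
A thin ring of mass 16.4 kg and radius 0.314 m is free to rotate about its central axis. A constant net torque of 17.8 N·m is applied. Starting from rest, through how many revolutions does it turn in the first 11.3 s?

≈ 112 revolutions

I = MR² = (16.4)(0.314)² = 1.617 kg·m².
α = τ/I = 17.8/1.617 = 11.01 rad/s².
θ = ½αt² = ½(11.01)(11.3)² = 702.8 rad.
Revolutions = θ/(2π) = 111.9.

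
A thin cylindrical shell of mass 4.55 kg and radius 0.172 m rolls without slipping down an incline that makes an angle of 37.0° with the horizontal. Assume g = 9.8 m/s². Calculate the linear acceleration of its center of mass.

Translation along the incline: Mg sinθ − f = Ma.
Rotation about the center: fR = Iα with I = MR². No-slip gives a = αR, so f = (I/R²)a = M a.
Substituting: Mg sinθ = (1 + 1.000)Ma, so a = g sinθ/(1 + 1.000) = (9.8) sin 37.0° / 2.000 = 2.949 m/s².

a ≈ 2.95 m/s²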